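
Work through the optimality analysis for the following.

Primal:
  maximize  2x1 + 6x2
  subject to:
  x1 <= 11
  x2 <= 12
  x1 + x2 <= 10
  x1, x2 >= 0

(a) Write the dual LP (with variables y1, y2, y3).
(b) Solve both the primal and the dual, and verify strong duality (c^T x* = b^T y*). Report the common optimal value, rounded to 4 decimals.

The standard primal-dual pair for 'max c^T x s.t. A x <= b, x >= 0' is:
  Dual:  min b^T y  s.t.  A^T y >= c,  y >= 0.

So the dual LP is:
  minimize  11y1 + 12y2 + 10y3
  subject to:
    y1 + y3 >= 2
    y2 + y3 >= 6
    y1, y2, y3 >= 0

Solving the primal: x* = (0, 10).
  primal value c^T x* = 60.
Solving the dual: y* = (0, 0, 6).
  dual value b^T y* = 60.
Strong duality: c^T x* = b^T y*. Confirmed.

60


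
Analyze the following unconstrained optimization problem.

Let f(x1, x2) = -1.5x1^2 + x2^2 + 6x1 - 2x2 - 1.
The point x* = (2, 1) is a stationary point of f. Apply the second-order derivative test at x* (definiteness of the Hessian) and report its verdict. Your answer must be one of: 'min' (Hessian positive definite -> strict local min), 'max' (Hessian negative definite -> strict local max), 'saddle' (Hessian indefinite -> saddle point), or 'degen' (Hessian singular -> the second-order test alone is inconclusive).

Compute the Hessian H = grad^2 f:
  H = [[-3, 0], [0, 2]]
Verify stationarity: grad f(x*) = H x* + g = (0, 0).
Eigenvalues of H: -3, 2.
Eigenvalues have mixed signs, so H is indefinite -> x* is a saddle point.

saddle


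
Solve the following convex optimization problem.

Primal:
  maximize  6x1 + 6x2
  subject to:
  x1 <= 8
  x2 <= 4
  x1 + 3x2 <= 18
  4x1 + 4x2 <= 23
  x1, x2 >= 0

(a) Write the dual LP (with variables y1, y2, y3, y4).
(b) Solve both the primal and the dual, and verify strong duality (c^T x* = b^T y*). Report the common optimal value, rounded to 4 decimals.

The standard primal-dual pair for 'max c^T x s.t. A x <= b, x >= 0' is:
  Dual:  min b^T y  s.t.  A^T y >= c,  y >= 0.

So the dual LP is:
  minimize  8y1 + 4y2 + 18y3 + 23y4
  subject to:
    y1 + y3 + 4y4 >= 6
    y2 + 3y3 + 4y4 >= 6
    y1, y2, y3, y4 >= 0

Solving the primal: x* = (5.75, 0).
  primal value c^T x* = 34.5.
Solving the dual: y* = (0, 0, 0, 1.5).
  dual value b^T y* = 34.5.
Strong duality: c^T x* = b^T y*. Confirmed.

34.5


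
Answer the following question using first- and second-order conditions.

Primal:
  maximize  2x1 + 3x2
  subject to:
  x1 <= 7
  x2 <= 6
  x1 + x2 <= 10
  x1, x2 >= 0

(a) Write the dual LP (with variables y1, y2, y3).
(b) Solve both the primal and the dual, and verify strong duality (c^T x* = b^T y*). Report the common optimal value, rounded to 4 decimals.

The standard primal-dual pair for 'max c^T x s.t. A x <= b, x >= 0' is:
  Dual:  min b^T y  s.t.  A^T y >= c,  y >= 0.

So the dual LP is:
  minimize  7y1 + 6y2 + 10y3
  subject to:
    y1 + y3 >= 2
    y2 + y3 >= 3
    y1, y2, y3 >= 0

Solving the primal: x* = (4, 6).
  primal value c^T x* = 26.
Solving the dual: y* = (0, 1, 2).
  dual value b^T y* = 26.
Strong duality: c^T x* = b^T y*. Confirmed.

26


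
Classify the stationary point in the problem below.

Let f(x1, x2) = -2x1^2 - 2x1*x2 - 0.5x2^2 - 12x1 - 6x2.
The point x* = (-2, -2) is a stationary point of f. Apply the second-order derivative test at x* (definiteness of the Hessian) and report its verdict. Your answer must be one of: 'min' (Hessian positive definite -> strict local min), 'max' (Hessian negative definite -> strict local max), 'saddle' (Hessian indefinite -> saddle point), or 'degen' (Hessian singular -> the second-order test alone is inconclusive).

Compute the Hessian H = grad^2 f:
  H = [[-4, -2], [-2, -1]]
Verify stationarity: grad f(x*) = H x* + g = (0, 0).
Eigenvalues of H: -5, 0.
H has a zero eigenvalue (singular; negative semidefinite but not definite), so H is neither positive definite, negative definite, nor indefinite. The second-order test alone is inconclusive -> degen.
(Indeed, f is constant along the null direction of H through x*, so x* is not a strict local extremum.)

degen


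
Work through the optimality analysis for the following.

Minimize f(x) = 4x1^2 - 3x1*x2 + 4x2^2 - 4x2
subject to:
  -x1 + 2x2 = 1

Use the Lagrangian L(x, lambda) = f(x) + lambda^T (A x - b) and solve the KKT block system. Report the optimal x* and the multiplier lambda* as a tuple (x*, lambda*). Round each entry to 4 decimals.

Form the Lagrangian:
  L(x, lambda) = (1/2) x^T Q x + c^T x + lambda^T (A x - b)
Stationarity (grad_x L = 0): Q x + c + A^T lambda = 0.
Primal feasibility: A x = b.

This gives the KKT block system:
  [ Q   A^T ] [ x     ]   [-c ]
  [ A    0  ] [ lambda ] = [ b ]

Solving the linear system:
  x*      = (0.2143, 0.6071)
  lambda* = (-0.1071)
  f(x*)   = -1.1607

x* = (0.2143, 0.6071), lambda* = (-0.1071)


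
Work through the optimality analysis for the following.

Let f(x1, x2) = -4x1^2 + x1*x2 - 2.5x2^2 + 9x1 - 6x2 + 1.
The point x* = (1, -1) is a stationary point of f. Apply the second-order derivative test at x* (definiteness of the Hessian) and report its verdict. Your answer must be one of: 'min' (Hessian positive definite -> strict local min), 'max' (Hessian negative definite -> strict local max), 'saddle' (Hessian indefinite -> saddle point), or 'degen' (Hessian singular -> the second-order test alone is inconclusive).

Compute the Hessian H = grad^2 f:
  H = [[-8, 1], [1, -5]]
Verify stationarity: grad f(x*) = H x* + g = (0, 0).
Eigenvalues of H: -8.3028, -4.6972.
Both eigenvalues < 0, so H is negative definite -> x* is a strict local max.

max


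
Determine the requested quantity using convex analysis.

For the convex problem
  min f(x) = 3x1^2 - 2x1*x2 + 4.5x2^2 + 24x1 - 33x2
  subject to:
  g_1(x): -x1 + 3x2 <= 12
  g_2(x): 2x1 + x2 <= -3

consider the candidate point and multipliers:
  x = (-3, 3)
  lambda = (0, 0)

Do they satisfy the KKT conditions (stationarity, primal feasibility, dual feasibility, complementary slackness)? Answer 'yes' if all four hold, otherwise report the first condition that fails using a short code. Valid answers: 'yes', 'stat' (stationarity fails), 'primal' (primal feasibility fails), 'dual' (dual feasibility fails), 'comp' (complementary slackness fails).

Gradient of f: grad f(x) = Q x + c = (0, 0)
Constraint values g_i(x) = a_i^T x - b_i:
  g_1((-3, 3)) = 0
  g_2((-3, 3)) = 0
Stationarity residual: grad f(x) + sum_i lambda_i a_i = (0, 0)
  -> stationarity OK
Primal feasibility (all g_i <= 0): OK
Dual feasibility (all lambda_i >= 0): OK
Complementary slackness (lambda_i * g_i(x) = 0 for all i): OK

Verdict: yes, KKT holds.

yes


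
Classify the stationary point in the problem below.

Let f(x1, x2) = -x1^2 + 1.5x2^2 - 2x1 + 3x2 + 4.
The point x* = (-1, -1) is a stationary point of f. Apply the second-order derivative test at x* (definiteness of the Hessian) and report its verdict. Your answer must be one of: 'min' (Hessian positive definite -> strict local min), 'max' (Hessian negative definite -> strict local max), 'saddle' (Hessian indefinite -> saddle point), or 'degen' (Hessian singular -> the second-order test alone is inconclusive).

Compute the Hessian H = grad^2 f:
  H = [[-2, 0], [0, 3]]
Verify stationarity: grad f(x*) = H x* + g = (0, 0).
Eigenvalues of H: -2, 3.
Eigenvalues have mixed signs, so H is indefinite -> x* is a saddle point.

saddle


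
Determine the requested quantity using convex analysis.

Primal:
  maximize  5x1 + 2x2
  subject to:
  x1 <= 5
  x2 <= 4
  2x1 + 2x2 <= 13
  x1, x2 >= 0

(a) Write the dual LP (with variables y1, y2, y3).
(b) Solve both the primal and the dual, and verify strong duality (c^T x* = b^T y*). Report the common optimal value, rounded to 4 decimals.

The standard primal-dual pair for 'max c^T x s.t. A x <= b, x >= 0' is:
  Dual:  min b^T y  s.t.  A^T y >= c,  y >= 0.

So the dual LP is:
  minimize  5y1 + 4y2 + 13y3
  subject to:
    y1 + 2y3 >= 5
    y2 + 2y3 >= 2
    y1, y2, y3 >= 0

Solving the primal: x* = (5, 1.5).
  primal value c^T x* = 28.
Solving the dual: y* = (3, 0, 1).
  dual value b^T y* = 28.
Strong duality: c^T x* = b^T y*. Confirmed.

28


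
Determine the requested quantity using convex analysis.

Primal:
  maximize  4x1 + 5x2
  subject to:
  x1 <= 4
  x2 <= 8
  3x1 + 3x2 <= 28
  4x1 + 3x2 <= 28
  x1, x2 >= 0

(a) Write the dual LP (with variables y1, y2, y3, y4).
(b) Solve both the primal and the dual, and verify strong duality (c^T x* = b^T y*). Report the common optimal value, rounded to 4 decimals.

The standard primal-dual pair for 'max c^T x s.t. A x <= b, x >= 0' is:
  Dual:  min b^T y  s.t.  A^T y >= c,  y >= 0.

So the dual LP is:
  minimize  4y1 + 8y2 + 28y3 + 28y4
  subject to:
    y1 + 3y3 + 4y4 >= 4
    y2 + 3y3 + 3y4 >= 5
    y1, y2, y3, y4 >= 0

Solving the primal: x* = (1, 8).
  primal value c^T x* = 44.
Solving the dual: y* = (0, 2, 0, 1).
  dual value b^T y* = 44.
Strong duality: c^T x* = b^T y*. Confirmed.

44


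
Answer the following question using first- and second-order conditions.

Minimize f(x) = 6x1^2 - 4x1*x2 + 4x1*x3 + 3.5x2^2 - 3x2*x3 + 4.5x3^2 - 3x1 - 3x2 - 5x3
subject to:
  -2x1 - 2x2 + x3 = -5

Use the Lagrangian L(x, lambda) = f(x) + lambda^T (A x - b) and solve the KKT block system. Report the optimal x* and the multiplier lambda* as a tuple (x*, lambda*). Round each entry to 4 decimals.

Form the Lagrangian:
  L(x, lambda) = (1/2) x^T Q x + c^T x + lambda^T (A x - b)
Stationarity (grad_x L = 0): Q x + c + A^T lambda = 0.
Primal feasibility: A x = b.

This gives the KKT block system:
  [ Q   A^T ] [ x     ]   [-c ]
  [ A    0  ] [ lambda ] = [ b ]

Solving the linear system:
  x*      = (0.9915, 1.7512, 0.4855)
  lambda* = (1.9179)
  f(x*)   = -0.5332

x* = (0.9915, 1.7512, 0.4855), lambda* = (1.9179)


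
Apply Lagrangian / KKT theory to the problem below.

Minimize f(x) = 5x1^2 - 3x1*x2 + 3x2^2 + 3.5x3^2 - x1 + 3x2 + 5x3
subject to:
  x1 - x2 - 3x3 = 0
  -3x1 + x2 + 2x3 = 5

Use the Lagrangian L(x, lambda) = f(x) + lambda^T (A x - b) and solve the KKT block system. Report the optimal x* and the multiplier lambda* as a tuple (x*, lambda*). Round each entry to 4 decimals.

Form the Lagrangian:
  L(x, lambda) = (1/2) x^T Q x + c^T x + lambda^T (A x - b)
Stationarity (grad_x L = 0): Q x + c + A^T lambda = 0.
Primal feasibility: A x = b.

This gives the KKT block system:
  [ Q   A^T ] [ x     ]   [-c ]
  [ A    0  ] [ lambda ] = [ b ]

Solving the linear system:
  x*      = (-2.2931, -1.0517, -0.4138)
  lambda* = (-5.0345, -8.6034)
  f(x*)   = 20.0431

x* = (-2.2931, -1.0517, -0.4138), lambda* = (-5.0345, -8.6034)


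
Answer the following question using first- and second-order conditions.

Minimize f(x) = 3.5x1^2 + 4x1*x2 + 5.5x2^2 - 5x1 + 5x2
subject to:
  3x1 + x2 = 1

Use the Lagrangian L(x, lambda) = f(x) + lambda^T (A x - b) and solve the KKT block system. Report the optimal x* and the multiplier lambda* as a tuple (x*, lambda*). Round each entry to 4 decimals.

Form the Lagrangian:
  L(x, lambda) = (1/2) x^T Q x + c^T x + lambda^T (A x - b)
Stationarity (grad_x L = 0): Q x + c + A^T lambda = 0.
Primal feasibility: A x = b.

This gives the KKT block system:
  [ Q   A^T ] [ x     ]   [-c ]
  [ A    0  ] [ lambda ] = [ b ]

Solving the linear system:
  x*      = (0.5976, -0.7927)
  lambda* = (1.3293)
  f(x*)   = -4.1402

x* = (0.5976, -0.7927), lambda* = (1.3293)


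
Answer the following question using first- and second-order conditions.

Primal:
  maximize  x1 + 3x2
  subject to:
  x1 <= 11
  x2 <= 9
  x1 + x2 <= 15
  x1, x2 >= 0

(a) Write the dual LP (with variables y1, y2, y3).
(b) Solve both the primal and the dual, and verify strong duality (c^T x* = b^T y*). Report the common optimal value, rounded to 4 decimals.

The standard primal-dual pair for 'max c^T x s.t. A x <= b, x >= 0' is:
  Dual:  min b^T y  s.t.  A^T y >= c,  y >= 0.

So the dual LP is:
  minimize  11y1 + 9y2 + 15y3
  subject to:
    y1 + y3 >= 1
    y2 + y3 >= 3
    y1, y2, y3 >= 0

Solving the primal: x* = (6, 9).
  primal value c^T x* = 33.
Solving the dual: y* = (0, 2, 1).
  dual value b^T y* = 33.
Strong duality: c^T x* = b^T y*. Confirmed.

33


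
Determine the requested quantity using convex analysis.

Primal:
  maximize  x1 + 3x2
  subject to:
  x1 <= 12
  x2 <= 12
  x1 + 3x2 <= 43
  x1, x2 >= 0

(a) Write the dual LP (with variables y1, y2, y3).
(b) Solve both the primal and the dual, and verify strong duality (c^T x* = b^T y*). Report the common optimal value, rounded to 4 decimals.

The standard primal-dual pair for 'max c^T x s.t. A x <= b, x >= 0' is:
  Dual:  min b^T y  s.t.  A^T y >= c,  y >= 0.

So the dual LP is:
  minimize  12y1 + 12y2 + 43y3
  subject to:
    y1 + y3 >= 1
    y2 + 3y3 >= 3
    y1, y2, y3 >= 0

Solving the primal: x* = (7, 12).
  primal value c^T x* = 43.
Solving the dual: y* = (0, 0, 1).
  dual value b^T y* = 43.
Strong duality: c^T x* = b^T y*. Confirmed.

43


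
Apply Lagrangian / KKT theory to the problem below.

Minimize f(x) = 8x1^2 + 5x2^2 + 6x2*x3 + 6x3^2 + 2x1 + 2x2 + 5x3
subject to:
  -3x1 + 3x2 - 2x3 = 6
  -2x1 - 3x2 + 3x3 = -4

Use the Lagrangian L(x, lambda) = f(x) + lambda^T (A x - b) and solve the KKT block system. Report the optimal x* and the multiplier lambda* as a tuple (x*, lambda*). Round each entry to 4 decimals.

Form the Lagrangian:
  L(x, lambda) = (1/2) x^T Q x + c^T x + lambda^T (A x - b)
Stationarity (grad_x L = 0): Q x + c + A^T lambda = 0.
Primal feasibility: A x = b.

This gives the KKT block system:
  [ Q   A^T ] [ x     ]   [-c ]
  [ A    0  ] [ lambda ] = [ b ]

Solving the linear system:
  x*      = (-0.5919, 0.7683, -0.9597)
  lambda* = (-2.0175, -0.7093)
  f(x*)   = 2.4108

x* = (-0.5919, 0.7683, -0.9597), lambda* = (-2.0175, -0.7093)


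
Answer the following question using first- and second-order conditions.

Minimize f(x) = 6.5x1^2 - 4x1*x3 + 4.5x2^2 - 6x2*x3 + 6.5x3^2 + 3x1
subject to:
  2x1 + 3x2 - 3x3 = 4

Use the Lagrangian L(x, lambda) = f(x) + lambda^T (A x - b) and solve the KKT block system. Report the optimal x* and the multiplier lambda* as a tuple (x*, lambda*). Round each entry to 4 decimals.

Form the Lagrangian:
  L(x, lambda) = (1/2) x^T Q x + c^T x + lambda^T (A x - b)
Stationarity (grad_x L = 0): Q x + c + A^T lambda = 0.
Primal feasibility: A x = b.

This gives the KKT block system:
  [ Q   A^T ] [ x     ]   [-c ]
  [ A    0  ] [ lambda ] = [ b ]

Solving the linear system:
  x*      = (0.194, 0.9204, -0.2836)
  lambda* = (-3.3284)
  f(x*)   = 6.9478

x* = (0.194, 0.9204, -0.2836), lambda* = (-3.3284)


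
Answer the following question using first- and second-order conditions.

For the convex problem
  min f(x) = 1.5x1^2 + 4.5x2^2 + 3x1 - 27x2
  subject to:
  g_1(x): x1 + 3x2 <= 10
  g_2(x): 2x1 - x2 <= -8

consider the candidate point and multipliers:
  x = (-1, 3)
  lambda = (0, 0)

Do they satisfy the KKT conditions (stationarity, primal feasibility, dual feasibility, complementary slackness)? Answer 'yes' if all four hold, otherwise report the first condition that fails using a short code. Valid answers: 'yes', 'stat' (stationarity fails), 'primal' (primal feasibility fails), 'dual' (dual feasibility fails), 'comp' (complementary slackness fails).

Gradient of f: grad f(x) = Q x + c = (0, 0)
Constraint values g_i(x) = a_i^T x - b_i:
  g_1((-1, 3)) = -2
  g_2((-1, 3)) = 3
Stationarity residual: grad f(x) + sum_i lambda_i a_i = (0, 0)
  -> stationarity OK
Primal feasibility (all g_i <= 0): FAILS
Dual feasibility (all lambda_i >= 0): OK
Complementary slackness (lambda_i * g_i(x) = 0 for all i): OK

Verdict: the first failing condition is primal_feasibility -> primal.

primal


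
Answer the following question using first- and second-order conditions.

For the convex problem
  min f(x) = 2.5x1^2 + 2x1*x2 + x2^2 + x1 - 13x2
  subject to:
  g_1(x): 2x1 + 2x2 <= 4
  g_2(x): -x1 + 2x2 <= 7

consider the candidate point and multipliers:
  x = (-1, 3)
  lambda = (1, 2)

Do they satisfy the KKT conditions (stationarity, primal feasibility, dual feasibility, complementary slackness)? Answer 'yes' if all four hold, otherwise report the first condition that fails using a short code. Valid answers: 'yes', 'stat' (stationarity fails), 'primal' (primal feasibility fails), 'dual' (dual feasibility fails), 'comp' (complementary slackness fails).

Gradient of f: grad f(x) = Q x + c = (2, -9)
Constraint values g_i(x) = a_i^T x - b_i:
  g_1((-1, 3)) = 0
  g_2((-1, 3)) = 0
Stationarity residual: grad f(x) + sum_i lambda_i a_i = (2, -3)
  -> stationarity FAILS
Primal feasibility (all g_i <= 0): OK
Dual feasibility (all lambda_i >= 0): OK
Complementary slackness (lambda_i * g_i(x) = 0 for all i): OK

Verdict: the first failing condition is stationarity -> stat.

stat


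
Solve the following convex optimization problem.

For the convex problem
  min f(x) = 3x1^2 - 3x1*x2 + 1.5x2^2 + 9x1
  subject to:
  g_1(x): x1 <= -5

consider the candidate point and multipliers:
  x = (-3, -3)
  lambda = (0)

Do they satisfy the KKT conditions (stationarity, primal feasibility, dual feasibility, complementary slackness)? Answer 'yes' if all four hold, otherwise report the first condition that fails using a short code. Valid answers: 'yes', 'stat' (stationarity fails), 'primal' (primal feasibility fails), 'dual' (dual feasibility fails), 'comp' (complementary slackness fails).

Gradient of f: grad f(x) = Q x + c = (0, 0)
Constraint values g_i(x) = a_i^T x - b_i:
  g_1((-3, -3)) = 2
Stationarity residual: grad f(x) + sum_i lambda_i a_i = (0, 0)
  -> stationarity OK
Primal feasibility (all g_i <= 0): FAILS
Dual feasibility (all lambda_i >= 0): OK
Complementary slackness (lambda_i * g_i(x) = 0 for all i): OK

Verdict: the first failing condition is primal_feasibility -> primal.

primal


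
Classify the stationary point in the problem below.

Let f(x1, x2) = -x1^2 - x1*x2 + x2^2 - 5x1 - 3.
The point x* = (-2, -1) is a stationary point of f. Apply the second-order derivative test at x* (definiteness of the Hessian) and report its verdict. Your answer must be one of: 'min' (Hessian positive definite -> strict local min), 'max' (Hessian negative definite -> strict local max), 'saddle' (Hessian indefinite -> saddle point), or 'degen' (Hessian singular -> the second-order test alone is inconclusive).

Compute the Hessian H = grad^2 f:
  H = [[-2, -1], [-1, 2]]
Verify stationarity: grad f(x*) = H x* + g = (0, 0).
Eigenvalues of H: -2.2361, 2.2361.
Eigenvalues have mixed signs, so H is indefinite -> x* is a saddle point.

saddle


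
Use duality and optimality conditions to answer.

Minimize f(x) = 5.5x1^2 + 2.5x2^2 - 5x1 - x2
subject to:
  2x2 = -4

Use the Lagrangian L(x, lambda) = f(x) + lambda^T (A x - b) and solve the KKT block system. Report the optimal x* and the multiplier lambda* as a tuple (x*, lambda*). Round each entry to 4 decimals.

Form the Lagrangian:
  L(x, lambda) = (1/2) x^T Q x + c^T x + lambda^T (A x - b)
Stationarity (grad_x L = 0): Q x + c + A^T lambda = 0.
Primal feasibility: A x = b.

This gives the KKT block system:
  [ Q   A^T ] [ x     ]   [-c ]
  [ A    0  ] [ lambda ] = [ b ]

Solving the linear system:
  x*      = (0.4545, -2)
  lambda* = (5.5)
  f(x*)   = 10.8636

x* = (0.4545, -2), lambda* = (5.5)


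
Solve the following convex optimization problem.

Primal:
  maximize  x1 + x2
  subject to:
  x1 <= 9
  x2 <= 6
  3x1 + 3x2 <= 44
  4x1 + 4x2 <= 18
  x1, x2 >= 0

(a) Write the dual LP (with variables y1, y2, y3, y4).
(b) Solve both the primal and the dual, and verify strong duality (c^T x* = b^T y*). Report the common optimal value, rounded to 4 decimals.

The standard primal-dual pair for 'max c^T x s.t. A x <= b, x >= 0' is:
  Dual:  min b^T y  s.t.  A^T y >= c,  y >= 0.

So the dual LP is:
  minimize  9y1 + 6y2 + 44y3 + 18y4
  subject to:
    y1 + 3y3 + 4y4 >= 1
    y2 + 3y3 + 4y4 >= 1
    y1, y2, y3, y4 >= 0

Solving the primal: x* = (4.5, 0).
  primal value c^T x* = 4.5.
Solving the dual: y* = (0, 0, 0, 0.25).
  dual value b^T y* = 4.5.
Strong duality: c^T x* = b^T y*. Confirmed.

4.5


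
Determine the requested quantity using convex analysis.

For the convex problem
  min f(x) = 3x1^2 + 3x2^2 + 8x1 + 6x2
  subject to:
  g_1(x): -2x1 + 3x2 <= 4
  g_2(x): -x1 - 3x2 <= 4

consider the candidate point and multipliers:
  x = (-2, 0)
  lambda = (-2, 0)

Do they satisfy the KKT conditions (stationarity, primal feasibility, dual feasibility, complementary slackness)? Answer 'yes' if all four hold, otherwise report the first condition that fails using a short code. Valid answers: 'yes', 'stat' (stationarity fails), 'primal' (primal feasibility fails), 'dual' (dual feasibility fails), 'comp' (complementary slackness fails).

Gradient of f: grad f(x) = Q x + c = (-4, 6)
Constraint values g_i(x) = a_i^T x - b_i:
  g_1((-2, 0)) = 0
  g_2((-2, 0)) = -2
Stationarity residual: grad f(x) + sum_i lambda_i a_i = (0, 0)
  -> stationarity OK
Primal feasibility (all g_i <= 0): OK
Dual feasibility (all lambda_i >= 0): FAILS
Complementary slackness (lambda_i * g_i(x) = 0 for all i): OK

Verdict: the first failing condition is dual_feasibility -> dual.

dual


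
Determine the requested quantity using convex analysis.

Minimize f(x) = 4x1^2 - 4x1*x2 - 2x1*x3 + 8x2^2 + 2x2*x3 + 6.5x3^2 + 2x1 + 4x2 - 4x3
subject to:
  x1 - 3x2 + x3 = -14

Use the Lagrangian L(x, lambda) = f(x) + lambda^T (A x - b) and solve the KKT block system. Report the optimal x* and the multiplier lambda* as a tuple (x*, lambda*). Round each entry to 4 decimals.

Form the Lagrangian:
  L(x, lambda) = (1/2) x^T Q x + c^T x + lambda^T (A x - b)
Stationarity (grad_x L = 0): Q x + c + A^T lambda = 0.
Primal feasibility: A x = b.

This gives the KKT block system:
  [ Q   A^T ] [ x     ]   [-c ]
  [ A    0  ] [ lambda ] = [ b ]

Solving the linear system:
  x*      = (-1.5996, 3.4512, -2.0469)
  lambda* = (20.5078)
  f(x*)   = 152.9512

x* = (-1.5996, 3.4512, -2.0469), lambda* = (20.5078)


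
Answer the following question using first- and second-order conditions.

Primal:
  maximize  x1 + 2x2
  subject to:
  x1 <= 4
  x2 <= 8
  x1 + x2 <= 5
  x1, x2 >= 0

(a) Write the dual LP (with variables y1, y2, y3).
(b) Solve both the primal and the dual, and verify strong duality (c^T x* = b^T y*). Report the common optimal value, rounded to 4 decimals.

The standard primal-dual pair for 'max c^T x s.t. A x <= b, x >= 0' is:
  Dual:  min b^T y  s.t.  A^T y >= c,  y >= 0.

So the dual LP is:
  minimize  4y1 + 8y2 + 5y3
  subject to:
    y1 + y3 >= 1
    y2 + y3 >= 2
    y1, y2, y3 >= 0

Solving the primal: x* = (0, 5).
  primal value c^T x* = 10.
Solving the dual: y* = (0, 0, 2).
  dual value b^T y* = 10.
Strong duality: c^T x* = b^T y*. Confirmed.

10


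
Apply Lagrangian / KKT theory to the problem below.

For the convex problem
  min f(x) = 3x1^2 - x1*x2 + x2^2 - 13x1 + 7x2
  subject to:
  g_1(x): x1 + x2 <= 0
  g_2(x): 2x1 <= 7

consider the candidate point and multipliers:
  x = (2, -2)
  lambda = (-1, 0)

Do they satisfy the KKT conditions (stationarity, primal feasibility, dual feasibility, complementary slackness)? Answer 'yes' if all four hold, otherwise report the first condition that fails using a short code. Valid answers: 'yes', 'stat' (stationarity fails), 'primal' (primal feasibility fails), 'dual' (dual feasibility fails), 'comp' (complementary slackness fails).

Gradient of f: grad f(x) = Q x + c = (1, 1)
Constraint values g_i(x) = a_i^T x - b_i:
  g_1((2, -2)) = 0
  g_2((2, -2)) = -3
Stationarity residual: grad f(x) + sum_i lambda_i a_i = (0, 0)
  -> stationarity OK
Primal feasibility (all g_i <= 0): OK
Dual feasibility (all lambda_i >= 0): FAILS
Complementary slackness (lambda_i * g_i(x) = 0 for all i): OK

Verdict: the first failing condition is dual_feasibility -> dual.

dual


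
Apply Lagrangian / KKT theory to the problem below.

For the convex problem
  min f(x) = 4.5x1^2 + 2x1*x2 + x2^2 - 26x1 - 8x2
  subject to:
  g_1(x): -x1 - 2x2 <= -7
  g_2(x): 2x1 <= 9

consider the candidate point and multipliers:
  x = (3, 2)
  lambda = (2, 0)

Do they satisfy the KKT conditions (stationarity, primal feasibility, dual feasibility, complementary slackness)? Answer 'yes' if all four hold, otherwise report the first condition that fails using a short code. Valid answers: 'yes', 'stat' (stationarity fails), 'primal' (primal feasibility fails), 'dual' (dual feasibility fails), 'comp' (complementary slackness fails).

Gradient of f: grad f(x) = Q x + c = (5, 2)
Constraint values g_i(x) = a_i^T x - b_i:
  g_1((3, 2)) = 0
  g_2((3, 2)) = -3
Stationarity residual: grad f(x) + sum_i lambda_i a_i = (3, -2)
  -> stationarity FAILS
Primal feasibility (all g_i <= 0): OK
Dual feasibility (all lambda_i >= 0): OK
Complementary slackness (lambda_i * g_i(x) = 0 for all i): OK

Verdict: the first failing condition is stationarity -> stat.

stat


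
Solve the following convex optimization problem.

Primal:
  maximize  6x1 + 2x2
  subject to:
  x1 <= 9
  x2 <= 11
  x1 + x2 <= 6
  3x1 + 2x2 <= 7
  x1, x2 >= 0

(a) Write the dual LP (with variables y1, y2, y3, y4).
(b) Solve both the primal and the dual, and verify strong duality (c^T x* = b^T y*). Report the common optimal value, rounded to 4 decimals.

The standard primal-dual pair for 'max c^T x s.t. A x <= b, x >= 0' is:
  Dual:  min b^T y  s.t.  A^T y >= c,  y >= 0.

So the dual LP is:
  minimize  9y1 + 11y2 + 6y3 + 7y4
  subject to:
    y1 + y3 + 3y4 >= 6
    y2 + y3 + 2y4 >= 2
    y1, y2, y3, y4 >= 0

Solving the primal: x* = (2.3333, 0).
  primal value c^T x* = 14.
Solving the dual: y* = (0, 0, 0, 2).
  dual value b^T y* = 14.
Strong duality: c^T x* = b^T y*. Confirmed.

14


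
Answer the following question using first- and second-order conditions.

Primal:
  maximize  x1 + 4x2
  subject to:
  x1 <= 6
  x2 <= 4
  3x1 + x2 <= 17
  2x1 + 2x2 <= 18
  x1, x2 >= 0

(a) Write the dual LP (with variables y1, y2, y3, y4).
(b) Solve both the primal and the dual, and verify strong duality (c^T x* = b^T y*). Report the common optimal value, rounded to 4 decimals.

The standard primal-dual pair for 'max c^T x s.t. A x <= b, x >= 0' is:
  Dual:  min b^T y  s.t.  A^T y >= c,  y >= 0.

So the dual LP is:
  minimize  6y1 + 4y2 + 17y3 + 18y4
  subject to:
    y1 + 3y3 + 2y4 >= 1
    y2 + y3 + 2y4 >= 4
    y1, y2, y3, y4 >= 0

Solving the primal: x* = (4.3333, 4).
  primal value c^T x* = 20.3333.
Solving the dual: y* = (0, 3.6667, 0.3333, 0).
  dual value b^T y* = 20.3333.
Strong duality: c^T x* = b^T y*. Confirmed.

20.3333


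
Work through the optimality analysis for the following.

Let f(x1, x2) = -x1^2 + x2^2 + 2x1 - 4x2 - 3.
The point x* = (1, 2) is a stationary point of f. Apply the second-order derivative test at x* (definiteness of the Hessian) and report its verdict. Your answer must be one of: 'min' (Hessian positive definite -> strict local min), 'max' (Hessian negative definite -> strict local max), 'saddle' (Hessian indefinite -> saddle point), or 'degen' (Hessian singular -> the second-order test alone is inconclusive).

Compute the Hessian H = grad^2 f:
  H = [[-2, 0], [0, 2]]
Verify stationarity: grad f(x*) = H x* + g = (0, 0).
Eigenvalues of H: -2, 2.
Eigenvalues have mixed signs, so H is indefinite -> x* is a saddle point.

saddle


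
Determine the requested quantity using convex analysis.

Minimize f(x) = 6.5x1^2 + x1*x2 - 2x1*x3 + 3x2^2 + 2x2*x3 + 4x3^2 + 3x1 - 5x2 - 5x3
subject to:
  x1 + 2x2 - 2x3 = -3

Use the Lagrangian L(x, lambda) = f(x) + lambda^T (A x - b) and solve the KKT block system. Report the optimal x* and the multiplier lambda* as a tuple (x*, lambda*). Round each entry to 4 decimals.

Form the Lagrangian:
  L(x, lambda) = (1/2) x^T Q x + c^T x + lambda^T (A x - b)
Stationarity (grad_x L = 0): Q x + c + A^T lambda = 0.
Primal feasibility: A x = b.

This gives the KKT block system:
  [ Q   A^T ] [ x     ]   [-c ]
  [ A    0  ] [ lambda ] = [ b ]

Solving the linear system:
  x*      = (-0.1972, -0.2339, 1.1674)
  lambda* = (2.133)
  f(x*)   = 0.57

x* = (-0.1972, -0.2339, 1.1674), lambda* = (2.133)


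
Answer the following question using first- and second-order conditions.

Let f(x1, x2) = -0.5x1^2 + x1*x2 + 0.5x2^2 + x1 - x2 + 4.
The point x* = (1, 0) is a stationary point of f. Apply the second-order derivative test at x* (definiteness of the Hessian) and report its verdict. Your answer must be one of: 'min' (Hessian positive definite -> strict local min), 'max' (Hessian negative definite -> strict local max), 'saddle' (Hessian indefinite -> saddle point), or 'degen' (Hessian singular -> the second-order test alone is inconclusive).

Compute the Hessian H = grad^2 f:
  H = [[-1, 1], [1, 1]]
Verify stationarity: grad f(x*) = H x* + g = (0, 0).
Eigenvalues of H: -1.4142, 1.4142.
Eigenvalues have mixed signs, so H is indefinite -> x* is a saddle point.

saddle


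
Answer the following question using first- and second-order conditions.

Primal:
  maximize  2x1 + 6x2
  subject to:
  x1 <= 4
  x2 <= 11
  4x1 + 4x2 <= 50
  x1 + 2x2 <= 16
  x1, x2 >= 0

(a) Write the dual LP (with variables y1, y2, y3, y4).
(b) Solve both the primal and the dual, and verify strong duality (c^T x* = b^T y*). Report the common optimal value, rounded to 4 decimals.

The standard primal-dual pair for 'max c^T x s.t. A x <= b, x >= 0' is:
  Dual:  min b^T y  s.t.  A^T y >= c,  y >= 0.

So the dual LP is:
  minimize  4y1 + 11y2 + 50y3 + 16y4
  subject to:
    y1 + 4y3 + y4 >= 2
    y2 + 4y3 + 2y4 >= 6
    y1, y2, y3, y4 >= 0

Solving the primal: x* = (0, 8).
  primal value c^T x* = 48.
Solving the dual: y* = (0, 0, 0, 3).
  dual value b^T y* = 48.
Strong duality: c^T x* = b^T y*. Confirmed.

48


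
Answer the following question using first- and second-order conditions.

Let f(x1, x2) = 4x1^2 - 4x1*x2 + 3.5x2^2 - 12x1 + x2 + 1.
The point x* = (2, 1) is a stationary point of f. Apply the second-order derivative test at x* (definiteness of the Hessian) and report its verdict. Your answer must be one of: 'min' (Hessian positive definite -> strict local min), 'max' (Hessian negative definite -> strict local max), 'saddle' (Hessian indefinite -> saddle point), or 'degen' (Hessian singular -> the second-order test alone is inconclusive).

Compute the Hessian H = grad^2 f:
  H = [[8, -4], [-4, 7]]
Verify stationarity: grad f(x*) = H x* + g = (0, 0).
Eigenvalues of H: 3.4689, 11.5311.
Both eigenvalues > 0, so H is positive definite -> x* is a strict local min.

min


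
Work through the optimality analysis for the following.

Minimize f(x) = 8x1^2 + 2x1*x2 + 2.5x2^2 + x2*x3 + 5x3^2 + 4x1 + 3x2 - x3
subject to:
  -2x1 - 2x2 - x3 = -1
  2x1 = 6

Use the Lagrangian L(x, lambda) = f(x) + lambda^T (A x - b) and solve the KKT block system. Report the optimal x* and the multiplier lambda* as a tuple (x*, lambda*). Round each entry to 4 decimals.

Form the Lagrangian:
  L(x, lambda) = (1/2) x^T Q x + c^T x + lambda^T (A x - b)
Stationarity (grad_x L = 0): Q x + c + A^T lambda = 0.
Primal feasibility: A x = b.

This gives the KKT block system:
  [ Q   A^T ] [ x     ]   [-c ]
  [ A    0  ] [ lambda ] = [ b ]

Solving the linear system:
  x*      = (3, -2.5854, 0.1707)
  lambda* = (-1.878, -25.2927)
  f(x*)   = 76.9756

x* = (3, -2.5854, 0.1707), lambda* = (-1.878, -25.2927)


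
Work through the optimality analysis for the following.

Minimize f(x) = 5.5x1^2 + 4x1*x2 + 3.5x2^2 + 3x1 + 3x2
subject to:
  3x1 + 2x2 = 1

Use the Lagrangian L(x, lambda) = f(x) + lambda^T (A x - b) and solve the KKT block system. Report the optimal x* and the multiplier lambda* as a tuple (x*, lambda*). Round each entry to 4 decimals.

Form the Lagrangian:
  L(x, lambda) = (1/2) x^T Q x + c^T x + lambda^T (A x - b)
Stationarity (grad_x L = 0): Q x + c + A^T lambda = 0.
Primal feasibility: A x = b.

This gives the KKT block system:
  [ Q   A^T ] [ x     ]   [-c ]
  [ A    0  ] [ lambda ] = [ b ]

Solving the linear system:
  x*      = (0.322, 0.0169)
  lambda* = (-2.2034)
  f(x*)   = 1.6102

x* = (0.322, 0.0169), lambda* = (-2.2034)


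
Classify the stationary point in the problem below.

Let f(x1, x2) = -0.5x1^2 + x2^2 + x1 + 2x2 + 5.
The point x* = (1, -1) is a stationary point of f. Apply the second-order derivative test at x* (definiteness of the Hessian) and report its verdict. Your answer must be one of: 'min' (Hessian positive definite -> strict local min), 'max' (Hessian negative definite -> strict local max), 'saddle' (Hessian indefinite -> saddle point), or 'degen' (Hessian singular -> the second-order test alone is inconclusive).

Compute the Hessian H = grad^2 f:
  H = [[-1, 0], [0, 2]]
Verify stationarity: grad f(x*) = H x* + g = (0, 0).
Eigenvalues of H: -1, 2.
Eigenvalues have mixed signs, so H is indefinite -> x* is a saddle point.

saddle


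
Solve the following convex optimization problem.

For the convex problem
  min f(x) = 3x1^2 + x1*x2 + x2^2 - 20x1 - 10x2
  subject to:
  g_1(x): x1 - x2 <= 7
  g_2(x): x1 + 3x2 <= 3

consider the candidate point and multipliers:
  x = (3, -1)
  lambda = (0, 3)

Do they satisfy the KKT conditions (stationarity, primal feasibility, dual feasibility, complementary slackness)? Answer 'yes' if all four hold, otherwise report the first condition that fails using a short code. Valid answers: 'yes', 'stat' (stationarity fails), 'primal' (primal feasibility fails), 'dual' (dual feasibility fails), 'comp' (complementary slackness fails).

Gradient of f: grad f(x) = Q x + c = (-3, -9)
Constraint values g_i(x) = a_i^T x - b_i:
  g_1((3, -1)) = -3
  g_2((3, -1)) = -3
Stationarity residual: grad f(x) + sum_i lambda_i a_i = (0, 0)
  -> stationarity OK
Primal feasibility (all g_i <= 0): OK
Dual feasibility (all lambda_i >= 0): OK
Complementary slackness (lambda_i * g_i(x) = 0 for all i): FAILS

Verdict: the first failing condition is complementary_slackness -> comp.

comp


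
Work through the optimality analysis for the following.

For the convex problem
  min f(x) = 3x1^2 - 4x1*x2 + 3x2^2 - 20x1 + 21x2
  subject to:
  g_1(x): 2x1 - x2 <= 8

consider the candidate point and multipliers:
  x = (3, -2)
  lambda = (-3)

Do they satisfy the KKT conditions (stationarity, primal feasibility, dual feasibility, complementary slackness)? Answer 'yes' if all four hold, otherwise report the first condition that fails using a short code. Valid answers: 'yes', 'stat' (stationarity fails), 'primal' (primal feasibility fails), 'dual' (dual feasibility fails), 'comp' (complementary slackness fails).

Gradient of f: grad f(x) = Q x + c = (6, -3)
Constraint values g_i(x) = a_i^T x - b_i:
  g_1((3, -2)) = 0
Stationarity residual: grad f(x) + sum_i lambda_i a_i = (0, 0)
  -> stationarity OK
Primal feasibility (all g_i <= 0): OK
Dual feasibility (all lambda_i >= 0): FAILS
Complementary slackness (lambda_i * g_i(x) = 0 for all i): OK

Verdict: the first failing condition is dual_feasibility -> dual.

dual


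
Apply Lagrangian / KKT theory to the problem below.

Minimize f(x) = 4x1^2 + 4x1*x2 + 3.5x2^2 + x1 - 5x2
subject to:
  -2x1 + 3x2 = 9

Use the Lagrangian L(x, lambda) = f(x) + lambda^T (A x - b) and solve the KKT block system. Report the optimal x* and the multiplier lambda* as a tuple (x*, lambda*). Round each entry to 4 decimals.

Form the Lagrangian:
  L(x, lambda) = (1/2) x^T Q x + c^T x + lambda^T (A x - b)
Stationarity (grad_x L = 0): Q x + c + A^T lambda = 0.
Primal feasibility: A x = b.

This gives the KKT block system:
  [ Q   A^T ] [ x     ]   [-c ]
  [ A    0  ] [ lambda ] = [ b ]

Solving the linear system:
  x*      = (-1.4392, 2.0405)
  lambda* = (-1.1757)
  f(x*)   = -0.5304

x* = (-1.4392, 2.0405), lambda* = (-1.1757)


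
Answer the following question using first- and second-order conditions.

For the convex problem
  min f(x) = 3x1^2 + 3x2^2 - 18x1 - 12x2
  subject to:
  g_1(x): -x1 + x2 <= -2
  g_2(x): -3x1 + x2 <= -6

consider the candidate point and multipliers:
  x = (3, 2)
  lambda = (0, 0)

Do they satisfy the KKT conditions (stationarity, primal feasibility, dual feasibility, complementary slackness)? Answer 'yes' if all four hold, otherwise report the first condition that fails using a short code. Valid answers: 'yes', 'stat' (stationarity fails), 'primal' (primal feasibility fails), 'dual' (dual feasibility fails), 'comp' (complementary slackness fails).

Gradient of f: grad f(x) = Q x + c = (0, 0)
Constraint values g_i(x) = a_i^T x - b_i:
  g_1((3, 2)) = 1
  g_2((3, 2)) = -1
Stationarity residual: grad f(x) + sum_i lambda_i a_i = (0, 0)
  -> stationarity OK
Primal feasibility (all g_i <= 0): FAILS
Dual feasibility (all lambda_i >= 0): OK
Complementary slackness (lambda_i * g_i(x) = 0 for all i): OK

Verdict: the first failing condition is primal_feasibility -> primal.

primal


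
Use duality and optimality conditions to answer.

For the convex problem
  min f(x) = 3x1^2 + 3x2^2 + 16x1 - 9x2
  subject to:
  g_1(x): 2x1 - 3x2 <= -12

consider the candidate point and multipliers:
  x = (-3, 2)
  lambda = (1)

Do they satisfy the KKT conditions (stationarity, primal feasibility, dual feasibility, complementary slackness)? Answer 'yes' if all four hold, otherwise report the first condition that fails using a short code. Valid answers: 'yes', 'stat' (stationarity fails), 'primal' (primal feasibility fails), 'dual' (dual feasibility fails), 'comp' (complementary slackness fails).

Gradient of f: grad f(x) = Q x + c = (-2, 3)
Constraint values g_i(x) = a_i^T x - b_i:
  g_1((-3, 2)) = 0
Stationarity residual: grad f(x) + sum_i lambda_i a_i = (0, 0)
  -> stationarity OK
Primal feasibility (all g_i <= 0): OK
Dual feasibility (all lambda_i >= 0): OK
Complementary slackness (lambda_i * g_i(x) = 0 for all i): OK

Verdict: yes, KKT holds.

yes


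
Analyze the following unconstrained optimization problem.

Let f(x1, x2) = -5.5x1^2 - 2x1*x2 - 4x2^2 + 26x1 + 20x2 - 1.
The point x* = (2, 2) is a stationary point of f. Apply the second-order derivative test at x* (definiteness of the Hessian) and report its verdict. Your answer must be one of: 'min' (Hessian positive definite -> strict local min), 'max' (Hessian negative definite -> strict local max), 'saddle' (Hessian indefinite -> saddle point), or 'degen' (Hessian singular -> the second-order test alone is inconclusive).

Compute the Hessian H = grad^2 f:
  H = [[-11, -2], [-2, -8]]
Verify stationarity: grad f(x*) = H x* + g = (0, 0).
Eigenvalues of H: -12, -7.
Both eigenvalues < 0, so H is negative definite -> x* is a strict local max.

max


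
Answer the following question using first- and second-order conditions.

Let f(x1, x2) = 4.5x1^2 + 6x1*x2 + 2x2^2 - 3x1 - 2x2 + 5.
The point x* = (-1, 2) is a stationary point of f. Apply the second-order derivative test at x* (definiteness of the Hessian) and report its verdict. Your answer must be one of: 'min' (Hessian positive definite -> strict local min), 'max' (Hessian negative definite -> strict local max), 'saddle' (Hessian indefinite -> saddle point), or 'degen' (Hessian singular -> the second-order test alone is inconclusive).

Compute the Hessian H = grad^2 f:
  H = [[9, 6], [6, 4]]
Verify stationarity: grad f(x*) = H x* + g = (0, 0).
Eigenvalues of H: 0, 13.
H has a zero eigenvalue (singular; positive semidefinite but not definite), so H is neither positive definite, negative definite, nor indefinite. The second-order test alone is inconclusive -> degen.
(Indeed, f is constant along the null direction of H through x*, so x* is not a strict local extremum.)

degen


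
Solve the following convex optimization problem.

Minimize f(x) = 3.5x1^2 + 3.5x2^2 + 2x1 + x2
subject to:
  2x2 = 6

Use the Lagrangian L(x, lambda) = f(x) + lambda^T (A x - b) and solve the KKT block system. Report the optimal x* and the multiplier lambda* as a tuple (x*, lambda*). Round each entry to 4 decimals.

Form the Lagrangian:
  L(x, lambda) = (1/2) x^T Q x + c^T x + lambda^T (A x - b)
Stationarity (grad_x L = 0): Q x + c + A^T lambda = 0.
Primal feasibility: A x = b.

This gives the KKT block system:
  [ Q   A^T ] [ x     ]   [-c ]
  [ A    0  ] [ lambda ] = [ b ]

Solving the linear system:
  x*      = (-0.2857, 3)
  lambda* = (-11)
  f(x*)   = 34.2143

x* = (-0.2857, 3), lambda* = (-11)


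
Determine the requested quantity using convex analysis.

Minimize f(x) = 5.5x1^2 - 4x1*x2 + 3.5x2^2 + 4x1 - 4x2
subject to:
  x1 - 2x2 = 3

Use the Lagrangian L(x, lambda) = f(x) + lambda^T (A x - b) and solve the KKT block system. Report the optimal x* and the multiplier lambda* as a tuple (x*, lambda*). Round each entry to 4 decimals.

Form the Lagrangian:
  L(x, lambda) = (1/2) x^T Q x + c^T x + lambda^T (A x - b)
Stationarity (grad_x L = 0): Q x + c + A^T lambda = 0.
Primal feasibility: A x = b.

This gives the KKT block system:
  [ Q   A^T ] [ x     ]   [-c ]
  [ A    0  ] [ lambda ] = [ b ]

Solving the linear system:
  x*      = (-0.3143, -1.6571)
  lambda* = (-7.1714)
  f(x*)   = 13.4429

x* = (-0.3143, -1.6571), lambda* = (-7.1714)
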